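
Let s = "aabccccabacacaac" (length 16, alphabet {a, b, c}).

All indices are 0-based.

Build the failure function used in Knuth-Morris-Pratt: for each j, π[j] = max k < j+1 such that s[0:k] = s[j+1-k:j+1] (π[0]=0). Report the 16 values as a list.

π[0] = 0
j=1 s[j]='a': π[1]=1 (border 'a')
j=2 s[j]='b': k: 1→0; π[2]=0 (border '')
j=3 s[j]='c': π[3]=0 (border '')
j=4 s[j]='c': π[4]=0 (border '')
j=5 s[j]='c': π[5]=0 (border '')
j=6 s[j]='c': π[6]=0 (border '')
j=7 s[j]='a': π[7]=1 (border 'a')
j=8 s[j]='b': k: 1→0; π[8]=0 (border '')
j=9 s[j]='a': π[9]=1 (border 'a')
j=10 s[j]='c': k: 1→0; π[10]=0 (border '')
j=11 s[j]='a': π[11]=1 (border 'a')
j=12 s[j]='c': k: 1→0; π[12]=0 (border '')
j=13 s[j]='a': π[13]=1 (border 'a')
j=14 s[j]='a': π[14]=2 (border 'aa')
j=15 s[j]='c': k: 2→1→0; π[15]=0 (border '')

[0, 1, 0, 0, 0, 0, 0, 1, 0, 1, 0, 1, 0, 1, 2, 0]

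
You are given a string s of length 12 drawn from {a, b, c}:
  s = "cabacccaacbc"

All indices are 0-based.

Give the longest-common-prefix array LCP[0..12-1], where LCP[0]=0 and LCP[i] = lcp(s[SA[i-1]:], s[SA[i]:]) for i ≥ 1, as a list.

[0, 1, 1, 2, 0, 1, 0, 1, 2, 1, 1, 2]

rank | idx | suffix
   0 |   7 | aacbc
   1 |   1 | abacccaacbc
   2 |   8 | acbc
   3 |   3 | acccaacbc
   4 |   2 | bacccaacbc
   5 |  10 | bc
   6 |  11 | c
   7 |   6 | caacbc
   8 |   0 | cabacccaacbc
   9 |   9 | cbc
  10 |   5 | ccaacbc
  11 |   4 | cccaacbc

SA = [7, 1, 8, 3, 2, 10, 11, 6, 0, 9, 5, 4]
i: (SA[i-1],SA[i]) lcp shared
  1: (7,1) 1 'a'
  2: (1,8) 1 'a'
  3: (8,3) 2 'ac'
  4: (3,2) 0 ''
  5: (2,10) 1 'b'
  6: (10,11) 0 ''
  7: (11,6) 1 'c'
  8: (6,0) 2 'ca'
  9: (0,9) 1 'c'
  10: (9,5) 1 'c'
  11: (5,4) 2 'cc'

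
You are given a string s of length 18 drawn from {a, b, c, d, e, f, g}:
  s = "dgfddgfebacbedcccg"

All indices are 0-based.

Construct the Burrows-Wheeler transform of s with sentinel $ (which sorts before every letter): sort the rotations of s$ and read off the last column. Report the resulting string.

rank  rotation             last
    0  $dgfddgfebacbedcccg  g
    1  acbedcccg$dgfddgfeb  b
    2  bacbedcccg$dgfddgfe  e
    3  bedcccg$dgfddgfebac  c
    4  cbedcccg$dgfddgfeba  a
    5  cccg$dgfddgfebacbed  d
    6  ccg$dgfddgfebacbedc  c
    7  cg$dgfddgfebacbedcc  c
    8  dcccg$dgfddgfebacbe  e
    9  ddgfebacbedcccg$dgf  f
   10  dgfddgfebacbedcccg$  $
   11  dgfebacbedcccg$dgfd  d
   12  ebacbedcccg$dgfddgf  f
   13  edcccg$dgfddgfebacb  b
   14  fddgfebacbedcccg$dg  g
   15  febacbedcccg$dgfddg  g
   16  g$dgfddgfebacbedccc  c
   17  gfddgfebacbedcccg$d  d
   18  gfebacbedcccg$dgfdd  d

gbecadccef$dfbggcdd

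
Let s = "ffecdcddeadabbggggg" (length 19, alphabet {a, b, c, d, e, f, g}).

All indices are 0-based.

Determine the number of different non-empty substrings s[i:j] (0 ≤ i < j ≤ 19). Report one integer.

sorted suffixes:
  #0 SA[0]=11  'abbggggg'
  #1 SA[1]=9  'adabbggggg'
  #2 SA[2]=12  'bbggggg'
  #3 SA[3]=13  'bggggg'
  #4 SA[4]=3  'cdcddeadabbggggg'
  #5 SA[5]=5  'cddeadabbggggg'
  #6 SA[6]=10  'dabbggggg'
  #7 SA[7]=4  'dcddeadabbggggg'
  #8 SA[8]=6  'ddeadabbggggg'
  #9 SA[9]=7  'deadabbggggg'
  #10 SA[10]=8  'eadabbggggg'
  #11 SA[11]=2  'ecdcddeadabbggggg'
  #12 SA[12]=1  'fecdcddeadabbggggg'
  #13 SA[13]=0  'ffecdcddeadabbggggg'
  #14 SA[14]=18  'g'
  #15 SA[15]=17  'gg'
  #16 SA[16]=16  'ggg'
  #17 SA[17]=15  'gggg'
  #18 SA[18]=14  'ggggg'

SA = [11, 9, 12, 13, 3, 5, 10, 4, 6, 7, 8, 2, 1, 0, 18, 17, 16, 15, 14]
rank  pair      lcp
   1  s[11:],s[9:]  1  'a'
   2  s[9:],s[12:]  0  ''
   3  s[12:],s[13:]  1  'b'
   4  s[13:],s[3:]  0  ''
   5  s[3:],s[5:]  2  'cd'
   6  s[5:],s[10:]  0  ''
   7  s[10:],s[4:]  1  'd'
   8  s[4:],s[6:]  1  'd'
   9  s[6:],s[7:]  1  'd'
  10  s[7:],s[8:]  0  ''
  11  s[8:],s[2:]  1  'e'
  12  s[2:],s[1:]  0  ''
  13  s[1:],s[0:]  1  'f'
  14  s[0:],s[18:]  0  ''
  15  s[18:],s[17:]  1  'g'
  16  s[17:],s[16:]  2  'gg'
  17  s[16:],s[15:]  3  'ggg'
  18  s[15:],s[14:]  4  'gggg'

n(n+1)/2 = 19·20/2 = 190
Σ LCP = 0 + 1 + 0 + 1 + 0 + 2 + 0 + 1 + 1 + 1 + 0 + 1 + 0 + 1 + 0 + 1 + 2 + 3 + 4 = 19
distinct = 190 − 19 = 171

171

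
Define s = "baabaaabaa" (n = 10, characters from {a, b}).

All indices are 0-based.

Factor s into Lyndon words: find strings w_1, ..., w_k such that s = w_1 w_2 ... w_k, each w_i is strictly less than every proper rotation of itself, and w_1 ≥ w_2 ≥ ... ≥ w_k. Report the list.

emit factor 1: 'b' (i=0, period=1)
emit factor 2: 'aab' (i=1, period=3)
emit factor 3: 'aaab' (i=4, period=4)
emit factor 4: 'a' (i=8, period=1)
emit factor 5: 'a' (i=9, period=1)

["b", "aab", "aaab", "a", "a"]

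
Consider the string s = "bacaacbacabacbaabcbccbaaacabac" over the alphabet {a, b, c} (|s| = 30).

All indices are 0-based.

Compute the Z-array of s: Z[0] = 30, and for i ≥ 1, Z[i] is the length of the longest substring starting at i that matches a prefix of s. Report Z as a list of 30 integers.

Z[0]=30
i=1: fresh scan; Z[1]=0
i=2: fresh scan; Z[2]=0
i=3: fresh scan; Z[3]=0
i=4: fresh scan; Z[4]=0
i=5: fresh scan; Z[5]=0
i=6: fresh scan; Z[6]=4 extend→box=[6,10)
i=7: min(r-i=3, Z[1]=0)=0; Z[7]=0
i=8: min(r-i=2, Z[2]=0)=0; Z[8]=0
i=9: min(r-i=1, Z[3]=0)=0; Z[9]=0
i=10: fresh scan; Z[10]=3 extend→box=[10,13)
i=11: min(r-i=2, Z[1]=0)=0; Z[11]=0
i=12: min(r-i=1, Z[2]=0)=0; Z[12]=0
i=13: fresh scan; Z[13]=2 extend→box=[13,15)
i=14: min(r-i=1, Z[1]=0)=0; Z[14]=0
i=15: fresh scan; Z[15]=0
i=16: fresh scan; Z[16]=1 extend→box=[16,17)
i=17: fresh scan; Z[17]=0
i=18: fresh scan; Z[18]=1 extend→box=[18,19)
i=19: fresh scan; Z[19]=0
i=20: fresh scan; Z[20]=0
i=21: fresh scan; Z[21]=2 extend→box=[21,23)
i=22: min(r-i=1, Z[1]=0)=0; Z[22]=0
i=23: fresh scan; Z[23]=0
i=24: fresh scan; Z[24]=0
i=25: fresh scan; Z[25]=0
i=26: fresh scan; Z[26]=0
i=27: fresh scan; Z[27]=3 extend→box=[27,30)
i=28: min(r-i=2, Z[1]=0)=0; Z[28]=0
i=29: min(r-i=1, Z[2]=0)=0; Z[29]=0

[30, 0, 0, 0, 0, 0, 4, 0, 0, 0, 3, 0, 0, 2, 0, 0, 1, 0, 1, 0, 0, 2, 0, 0, 0, 0, 0, 3, 0, 0]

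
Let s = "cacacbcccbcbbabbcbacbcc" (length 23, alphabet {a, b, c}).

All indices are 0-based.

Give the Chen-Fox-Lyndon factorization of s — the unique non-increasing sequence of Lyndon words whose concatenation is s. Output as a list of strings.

emit factor 1: 'c' (i=0, period=1)
emit factor 2: 'acacbcccbcbb' (i=1, period=12)
emit factor 3: 'abbcbacbcc' (i=13, period=10)

["c", "acacbcccbcbb", "abbcbacbcc"]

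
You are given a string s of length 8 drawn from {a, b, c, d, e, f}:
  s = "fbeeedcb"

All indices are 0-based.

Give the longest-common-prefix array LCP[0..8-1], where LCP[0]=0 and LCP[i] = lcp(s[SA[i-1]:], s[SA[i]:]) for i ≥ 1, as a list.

rank | idx | suffix
   0 |   7 | b
   1 |   1 | beeedcb
   2 |   6 | cb
   3 |   5 | dcb
   4 |   4 | edcb
   5 |   3 | eedcb
   6 |   2 | eeedcb
   7 |   0 | fbeeedcb

SA = [7, 1, 6, 5, 4, 3, 2, 0]
rank  pair      lcp
   1  s[7:],s[1:]  1  'b'
   2  s[1:],s[6:]  0  ''
   3  s[6:],s[5:]  0  ''
   4  s[5:],s[4:]  0  ''
   5  s[4:],s[3:]  1  'e'
   6  s[3:],s[2:]  2  'ee'
   7  s[2:],s[0:]  0  ''

[0, 1, 0, 0, 0, 1, 2, 0]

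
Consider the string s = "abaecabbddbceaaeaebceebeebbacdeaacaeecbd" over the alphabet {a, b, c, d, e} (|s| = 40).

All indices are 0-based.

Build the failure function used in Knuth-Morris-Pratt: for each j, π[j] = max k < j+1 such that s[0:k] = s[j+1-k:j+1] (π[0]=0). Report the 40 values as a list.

[0, 0, 1, 0, 0, 1, 2, 0, 0, 0, 0, 0, 0, 1, 1, 0, 1, 0, 0, 0, 0, 0, 0, 0, 0, 0, 0, 1, 0, 0, 0, 1, 1, 0, 1, 0, 0, 0, 0, 0]

π[0] = 0
j=1 s[j]='b': π[1]=0 (border '')
j=2 s[j]='a': π[2]=1 (border 'a')
j=3 s[j]='e': k: 1→0; π[3]=0 (border '')
j=4 s[j]='c': π[4]=0 (border '')
j=5 s[j]='a': π[5]=1 (border 'a')
j=6 s[j]='b': π[6]=2 (border 'ab')
j=7 s[j]='b': k: 2→0; π[7]=0 (border '')
j=8 s[j]='d': π[8]=0 (border '')
j=9 s[j]='d': π[9]=0 (border '')
j=10 s[j]='b': π[10]=0 (border '')
j=11 s[j]='c': π[11]=0 (border '')
j=12 s[j]='e': π[12]=0 (border '')
j=13 s[j]='a': π[13]=1 (border 'a')
j=14 s[j]='a': k: 1→0; π[14]=1 (border 'a')
j=15 s[j]='e': k: 1→0; π[15]=0 (border '')
j=16 s[j]='a': π[16]=1 (border 'a')
j=17 s[j]='e': k: 1→0; π[17]=0 (border '')
j=18 s[j]='b': π[18]=0 (border '')
j=19 s[j]='c': π[19]=0 (border '')
j=20 s[j]='e': π[20]=0 (border '')
j=21 s[j]='e': π[21]=0 (border '')
j=22 s[j]='b': π[22]=0 (border '')
j=23 s[j]='e': π[23]=0 (border '')
j=24 s[j]='e': π[24]=0 (border '')
j=25 s[j]='b': π[25]=0 (border '')
j=26 s[j]='b': π[26]=0 (border '')
j=27 s[j]='a': π[27]=1 (border 'a')
j=28 s[j]='c': k: 1→0; π[28]=0 (border '')
j=29 s[j]='d': π[29]=0 (border '')
j=30 s[j]='e': π[30]=0 (border '')
j=31 s[j]='a': π[31]=1 (border 'a')
j=32 s[j]='a': k: 1→0; π[32]=1 (border 'a')
j=33 s[j]='c': k: 1→0; π[33]=0 (border '')
j=34 s[j]='a': π[34]=1 (border 'a')
j=35 s[j]='e': k: 1→0; π[35]=0 (border '')
j=36 s[j]='e': π[36]=0 (border '')
j=37 s[j]='c': π[37]=0 (border '')
j=38 s[j]='b': π[38]=0 (border '')
j=39 s[j]='d': π[39]=0 (border '')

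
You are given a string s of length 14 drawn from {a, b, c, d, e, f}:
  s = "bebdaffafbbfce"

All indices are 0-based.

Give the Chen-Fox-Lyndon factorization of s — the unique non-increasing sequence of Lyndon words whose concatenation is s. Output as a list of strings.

emit factor 1: 'be' (i=0, period=2)
emit factor 2: 'bd' (i=2, period=2)
emit factor 3: 'aff' (i=4, period=3)
emit factor 4: 'afbbfce' (i=7, period=7)

["be", "bd", "aff", "afbbfce"]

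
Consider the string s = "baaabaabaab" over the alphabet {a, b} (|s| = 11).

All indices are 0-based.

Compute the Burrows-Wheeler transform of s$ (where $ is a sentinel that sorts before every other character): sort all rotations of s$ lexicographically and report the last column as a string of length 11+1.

bbbbaaaaa$aa

rank  rotation      last
    0  $baaabaabaab  b
    1  aaabaabaab$b  b
    2  aab$baaabaab  b
    3  aabaab$baaab  b
    4  aabaabaab$ba  a
    5  ab$baaabaaba  a
    6  abaab$baaaba  a
    7  abaabaab$baa  a
    8  b$baaabaabaa  a
    9  baaabaabaab$  $
   10  baab$baaabaa  a
   11  baabaab$baaa  a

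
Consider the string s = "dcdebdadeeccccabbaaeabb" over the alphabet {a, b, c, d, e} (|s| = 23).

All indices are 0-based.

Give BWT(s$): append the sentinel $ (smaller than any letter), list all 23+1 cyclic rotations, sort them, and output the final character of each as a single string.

bbecdabbaaecccedb$caaded

rank  rotation                  last
    0  $dcdebdadeeccccabbaaeabb  b
    1  aaeabb$dcdebdadeeccccabb  b
    2  abb$dcdebdadeeccccabbaae  e
    3  abbaaeabb$dcdebdadeecccc  c
    4  adeeccccabbaaeabb$dcdebd  d
    5  aeabb$dcdebdadeeccccabba  a
    6  b$dcdebdadeeccccabbaaeab  b
    7  baaeabb$dcdebdadeeccccab  b
    8  bb$dcdebdadeeccccabbaaea  a
    9  bbaaeabb$dcdebdadeecccca  a
   10  bdadeeccccabbaaeabb$dcde  e
   11  cabbaaeabb$dcdebdadeeccc  c
   12  ccabbaaeabb$dcdebdadeecc  c
   13  cccabbaaeabb$dcdebdadeec  c
   14  ccccabbaaeabb$dcdebdadee  e
   15  cdebdadeeccccabbaaeabb$d  d
   16  dadeeccccabbaaeabb$dcdeb  b
   17  dcdebdadeeccccabbaaeabb$  $
   18  debdadeeccccabbaaeabb$dc  c
   19  deeccccabbaaeabb$dcdebda  a
   20  eabb$dcdebdadeeccccabbaa  a
   21  ebdadeeccccabbaaeabb$dcd  d
   22  eccccabbaaeabb$dcdebdade  e
   23  eeccccabbaaeabb$dcdebdad  d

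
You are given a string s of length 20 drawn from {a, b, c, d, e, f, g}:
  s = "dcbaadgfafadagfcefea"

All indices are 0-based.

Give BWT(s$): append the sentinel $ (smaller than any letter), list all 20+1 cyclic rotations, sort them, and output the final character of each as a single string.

aebfafdcdfa$afcaggeda

rank  rotation               last
    0  $dcbaadgfafadagfcefea  a
    1  a$dcbaadgfafadagfcefe  e
    2  aadgfafadagfcefea$dcb  b
    3  adagfcefea$dcbaadgfaf  f
    4  adgfafadagfcefea$dcba  a
    5  afadagfcefea$dcbaadgf  f
    6  agfcefea$dcbaadgfafad  d
    7  baadgfafadagfcefea$dc  c
    8  cbaadgfafadagfcefea$d  d
    9  cefea$dcbaadgfafadagf  f
   10  dagfcefea$dcbaadgfafa  a
   11  dcbaadgfafadagfcefea$  $
   12  dgfafadagfcefea$dcbaa  a
   13  ea$dcbaadgfafadagfcef  f
   14  efea$dcbaadgfafadagfc  c
   15  fadagfcefea$dcbaadgfa  a
   16  fafadagfcefea$dcbaadg  g
   17  fcefea$dcbaadgfafadag  g
   18  fea$dcbaadgfafadagfce  e
   19  gfafadagfcefea$dcbaad  d
   20  gfcefea$dcbaadgfafada  a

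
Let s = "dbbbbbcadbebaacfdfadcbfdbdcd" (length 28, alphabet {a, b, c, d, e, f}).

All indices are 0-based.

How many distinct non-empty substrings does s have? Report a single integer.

373

rank | idx | suffix
   0 |  12 | aacfdfadcbfdbdcd
   1 |  13 | acfdfadcbfdbdcd
   2 |   7 | adbebaacfdfadcbfdbdcd
   3 |  18 | adcbfdbdcd
   4 |  11 | baacfdfadcbfdbdcd
   5 |   1 | bbbbbcadbebaacfdfadcbfdbdcd
   6 |   2 | bbbbcadbebaacfdfadcbfdbdcd
   7 |   3 | bbbcadbebaacfdfadcbfdbdcd
   8 |   4 | bbcadbebaacfdfadcbfdbdcd
   9 |   5 | bcadbebaacfdfadcbfdbdcd
  10 |  24 | bdcd
  11 |   9 | bebaacfdfadcbfdbdcd
  12 |  21 | bfdbdcd
  13 |   6 | cadbebaacfdfadcbfdbdcd
  14 |  20 | cbfdbdcd
  15 |  26 | cd
  16 |  14 | cfdfadcbfdbdcd
  17 |  27 | d
  18 |   0 | dbbbbbcadbebaacfdfadcbfdbdcd
  19 |  23 | dbdcd
  20 |   8 | dbebaacfdfadcbfdbdcd
  21 |  19 | dcbfdbdcd
  22 |  25 | dcd
  23 |  16 | dfadcbfdbdcd
  24 |  10 | ebaacfdfadcbfdbdcd
  25 |  17 | fadcbfdbdcd
  26 |  22 | fdbdcd
  27 |  15 | fdfadcbfdbdcd

SA = [12, 13, 7, 18, 11, 1, 2, 3, 4, 5, 24, 9, 21, 6, 20, 26, 14, 27, 0, 23, 8, 19, 25, 16, 10, 17, 22, 15]
rank  pair      lcp
   1  s[12:],s[13:]  1  'a'
   2  s[13:],s[7:]  1  'a'
   3  s[7:],s[18:]  2  'ad'
   4  s[18:],s[11:]  0  ''
   5  s[11:],s[1:]  1  'b'
   6  s[1:],s[2:]  4  'bbbb'
   7  s[2:],s[3:]  3  'bbb'
   8  s[3:],s[4:]  2  'bb'
   9  s[4:],s[5:]  1  'b'
  10  s[5:],s[24:]  1  'b'
  11  s[24:],s[9:]  1  'b'
  12  s[9:],s[21:]  1  'b'
  13  s[21:],s[6:]  0  ''
  14  s[6:],s[20:]  1  'c'
  15  s[20:],s[26:]  1  'c'
  16  s[26:],s[14:]  1  'c'
  17  s[14:],s[27:]  0  ''
  18  s[27:],s[0:]  1  'd'
  19  s[0:],s[23:]  2  'db'
  20  s[23:],s[8:]  2  'db'
  21  s[8:],s[19:]  1  'd'
  22  s[19:],s[25:]  2  'dc'
  23  s[25:],s[16:]  1  'd'
  24  s[16:],s[10:]  0  ''
  25  s[10:],s[17:]  0  ''
  26  s[17:],s[22:]  1  'f'
  27  s[22:],s[15:]  2  'fd'

n(n+1)/2 = 28·29/2 = 406
Σ LCP = 0 + 1 + 1 + 2 + 0 + 1 + 4 + 3 + 2 + 1 + 1 + 1 + 1 + 0 + 1 + 1 + 1 + 0 + 1 + 2 + 2 + 1 + 2 + 1 + 0 + 0 + 1 + 2 = 33
distinct = 406 − 33 = 373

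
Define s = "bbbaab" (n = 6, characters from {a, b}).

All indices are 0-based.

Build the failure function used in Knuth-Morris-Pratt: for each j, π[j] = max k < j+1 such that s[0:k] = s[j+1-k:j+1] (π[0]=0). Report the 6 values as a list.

π[0] = 0
j=1 s[j]='b': π[1]=1 (border 'b')
j=2 s[j]='b': π[2]=2 (border 'bb')
j=3 s[j]='a': k: 2→1→0; π[3]=0 (border '')
j=4 s[j]='a': π[4]=0 (border '')
j=5 s[j]='b': π[5]=1 (border 'b')

[0, 1, 2, 0, 0, 1]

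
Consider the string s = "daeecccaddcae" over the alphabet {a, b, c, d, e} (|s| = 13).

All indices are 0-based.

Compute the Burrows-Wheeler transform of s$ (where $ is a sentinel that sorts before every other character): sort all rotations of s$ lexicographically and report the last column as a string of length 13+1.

eccdcdce$daaea

rank  rotation        last
    0  $daeecccaddcae  e
    1  addcae$daeeccc  c
    2  ae$daeecccaddc  c
    3  aeecccaddcae$d  d
    4  caddcae$daeecc  c
    5  cae$daeecccadd  d
    6  ccaddcae$daeec  c
    7  cccaddcae$daee  e
    8  daeecccaddcae$  $
    9  dcae$daeecccad  d
   10  ddcae$daeeccca  a
   11  e$daeecccaddca  a
   12  ecccaddcae$dae  e
   13  eecccaddcae$da  a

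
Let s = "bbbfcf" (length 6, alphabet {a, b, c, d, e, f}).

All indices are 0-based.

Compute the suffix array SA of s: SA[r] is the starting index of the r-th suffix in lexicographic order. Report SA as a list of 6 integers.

[0, 1, 2, 4, 5, 3]

rank | idx | suffix
   0 |   0 | bbbfcf
   1 |   1 | bbfcf
   2 |   2 | bfcf
   3 |   4 | cf
   4 |   5 | f
   5 |   3 | fcf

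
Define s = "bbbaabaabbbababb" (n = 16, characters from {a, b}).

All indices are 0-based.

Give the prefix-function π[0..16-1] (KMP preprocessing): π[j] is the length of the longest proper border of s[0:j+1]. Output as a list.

[0, 1, 2, 0, 0, 1, 0, 0, 1, 2, 3, 4, 1, 0, 1, 2]

π[0] = 0
j=1 s[j]='b': π[1]=1 (border 'b')
j=2 s[j]='b': π[2]=2 (border 'bb')
j=3 s[j]='a': k: 2→1→0; π[3]=0 (border '')
j=4 s[j]='a': π[4]=0 (border '')
j=5 s[j]='b': π[5]=1 (border 'b')
j=6 s[j]='a': k: 1→0; π[6]=0 (border '')
j=7 s[j]='a': π[7]=0 (border '')
j=8 s[j]='b': π[8]=1 (border 'b')
j=9 s[j]='b': π[9]=2 (border 'bb')
j=10 s[j]='b': π[10]=3 (border 'bbb')
j=11 s[j]='a': π[11]=4 (border 'bbba')
j=12 s[j]='b': k: 4→0; π[12]=1 (border 'b')
j=13 s[j]='a': k: 1→0; π[13]=0 (border '')
j=14 s[j]='b': π[14]=1 (border 'b')
j=15 s[j]='b': π[15]=2 (border 'bb')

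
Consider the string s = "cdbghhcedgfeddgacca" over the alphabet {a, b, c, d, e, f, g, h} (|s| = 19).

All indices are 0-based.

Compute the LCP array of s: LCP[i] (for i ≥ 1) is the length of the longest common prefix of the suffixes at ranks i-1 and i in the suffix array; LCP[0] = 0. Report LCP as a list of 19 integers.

sorted suffixes:
  #0 SA[0]=18  'a'
  #1 SA[1]=15  'acca'
  #2 SA[2]=2  'bghhcedgfeddgacca'
  #3 SA[3]=17  'ca'
  #4 SA[4]=16  'cca'
  #5 SA[5]=0  'cdbghhcedgfeddgacca'
  #6 SA[6]=6  'cedgfeddgacca'
  #7 SA[7]=1  'dbghhcedgfeddgacca'
  #8 SA[8]=12  'ddgacca'
  #9 SA[9]=13  'dgacca'
  #10 SA[10]=8  'dgfeddgacca'
  #11 SA[11]=11  'eddgacca'
  #12 SA[12]=7  'edgfeddgacca'
  #13 SA[13]=10  'feddgacca'
  #14 SA[14]=14  'gacca'
  #15 SA[15]=9  'gfeddgacca'
  #16 SA[16]=3  'ghhcedgfeddgacca'
  #17 SA[17]=5  'hcedgfeddgacca'
  #18 SA[18]=4  'hhcedgfeddgacca'

SA = [18, 15, 2, 17, 16, 0, 6, 1, 12, 13, 8, 11, 7, 10, 14, 9, 3, 5, 4]
rank  pair      lcp
   1  s[18:],s[15:]  1  'a'
   2  s[15:],s[2:]  0  ''
   3  s[2:],s[17:]  0  ''
   4  s[17:],s[16:]  1  'c'
   5  s[16:],s[0:]  1  'c'
   6  s[0:],s[6:]  1  'c'
   7  s[6:],s[1:]  0  ''
   8  s[1:],s[12:]  1  'd'
   9  s[12:],s[13:]  1  'd'
  10  s[13:],s[8:]  2  'dg'
  11  s[8:],s[11:]  0  ''
  12  s[11:],s[7:]  2  'ed'
  13  s[7:],s[10:]  0  ''
  14  s[10:],s[14:]  0  ''
  15  s[14:],s[9:]  1  'g'
  16  s[9:],s[3:]  1  'g'
  17  s[3:],s[5:]  0  ''
  18  s[5:],s[4:]  1  'h'

[0, 1, 0, 0, 1, 1, 1, 0, 1, 1, 2, 0, 2, 0, 0, 1, 1, 0, 1]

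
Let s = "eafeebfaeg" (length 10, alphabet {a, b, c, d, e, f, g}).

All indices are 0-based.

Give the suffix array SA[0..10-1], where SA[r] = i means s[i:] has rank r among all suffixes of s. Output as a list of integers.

[7, 1, 5, 0, 4, 3, 8, 6, 2, 9]

rank | idx | suffix
   0 |   7 | aeg
   1 |   1 | afeebfaeg
   2 |   5 | bfaeg
   3 |   0 | eafeebfaeg
   4 |   4 | ebfaeg
   5 |   3 | eebfaeg
   6 |   8 | eg
   7 |   6 | faeg
   8 |   2 | feebfaeg
   9 |   9 | g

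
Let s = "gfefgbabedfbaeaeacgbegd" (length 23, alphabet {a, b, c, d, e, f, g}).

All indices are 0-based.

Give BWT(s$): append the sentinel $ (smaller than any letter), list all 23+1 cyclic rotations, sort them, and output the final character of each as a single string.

rank  rotation                  last
    0  $gfefgbabedfbaeaeacgbegd  d
    1  abedfbaeaeacgbegd$gfefgb  b
    2  acgbegd$gfefgbabedfbaeae  e
    3  aeacgbegd$gfefgbabedfbae  e
    4  aeaeacgbegd$gfefgbabedfb  b
    5  babedfbaeaeacgbegd$gfefg  g
    6  baeaeacgbegd$gfefgbabedf  f
    7  bedfbaeaeacgbegd$gfefgba  a
    8  begd$gfefgbabedfbaeaeacg  g
    9  cgbegd$gfefgbabedfbaeaea  a
   10  d$gfefgbabedfbaeaeacgbeg  g
   11  dfbaeaeacgbegd$gfefgbabe  e
   12  eacgbegd$gfefgbabedfbaea  a
   13  eaeacgbegd$gfefgbabedfba  a
   14  edfbaeaeacgbegd$gfefgbab  b
   15  efgbabedfbaeaeacgbegd$gf  f
   16  egd$gfefgbabedfbaeaeacgb  b
   17  fbaeaeacgbegd$gfefgbabed  d
   18  fefgbabedfbaeaeacgbegd$g  g
   19  fgbabedfbaeaeacgbegd$gfe  e
   20  gbabedfbaeaeacgbegd$gfef  f
   21  gbegd$gfefgbabedfbaeaeac  c
   22  gd$gfefgbabedfbaeaeacgbe  e
   23  gfefgbabedfbaeaeacgbegd$  $

dbeebgfagageaabfbdgefce$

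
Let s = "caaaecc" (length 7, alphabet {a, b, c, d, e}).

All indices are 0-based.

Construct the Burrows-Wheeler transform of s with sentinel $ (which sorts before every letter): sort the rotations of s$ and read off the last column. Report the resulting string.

ccaac$ea

rank  rotation  last
    0  $caaaecc  c
    1  aaaecc$c  c
    2  aaecc$ca  a
    3  aecc$caa  a
    4  c$caaaec  c
    5  caaaecc$  $
    6  cc$caaae  e
    7  ecc$caaa  a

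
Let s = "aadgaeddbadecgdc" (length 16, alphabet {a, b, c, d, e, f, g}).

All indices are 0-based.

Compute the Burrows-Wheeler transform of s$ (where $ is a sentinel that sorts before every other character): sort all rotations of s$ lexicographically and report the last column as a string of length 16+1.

c$bagddedgeaadadc

rank  rotation           last
    0  $aadgaeddbadecgdc  c
    1  aadgaeddbadecgdc$  $
    2  adecgdc$aadgaeddb  b
    3  adgaeddbadecgdc$a  a
    4  aeddbadecgdc$aadg  g
    5  badecgdc$aadgaedd  d
    6  c$aadgaeddbadecgd  d
    7  cgdc$aadgaeddbade  e
    8  dbadecgdc$aadgaed  d
    9  dc$aadgaeddbadecg  g
   10  ddbadecgdc$aadgae  e
   11  decgdc$aadgaeddba  a
   12  dgaeddbadecgdc$aa  a
   13  ecgdc$aadgaeddbad  d
   14  eddbadecgdc$aadga  a
   15  gaeddbadecgdc$aad  d
   16  gdc$aadgaeddbadec  c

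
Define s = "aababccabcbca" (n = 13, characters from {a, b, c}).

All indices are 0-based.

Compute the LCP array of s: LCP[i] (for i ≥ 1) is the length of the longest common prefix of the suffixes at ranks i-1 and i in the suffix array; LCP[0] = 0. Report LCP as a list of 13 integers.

[0, 1, 1, 2, 3, 0, 1, 2, 2, 0, 2, 1, 1]

rank→(start, suffix):
  0 → (12, 'a')
  1 → (0, 'aababccabcbca')
  2 → (1, 'ababccabcbca')
  3 → (7, 'abcbca')
  4 → (3, 'abccabcbca')
  5 → (2, 'babccabcbca')
  6 → (10, 'bca')
  7 → (8, 'bcbca')
  8 → (4, 'bccabcbca')
  9 → (11, 'ca')
  10 → (6, 'cabcbca')
  11 → (9, 'cbca')
  12 → (5, 'ccabcbca')

SA = [12, 0, 1, 7, 3, 2, 10, 8, 4, 11, 6, 9, 5]
i: (SA[i-1],SA[i]) lcp shared
  1: (12,0) 1 'a'
  2: (0,1) 1 'a'
  3: (1,7) 2 'ab'
  4: (7,3) 3 'abc'
  5: (3,2) 0 ''
  6: (2,10) 1 'b'
  7: (10,8) 2 'bc'
  8: (8,4) 2 'bc'
  9: (4,11) 0 ''
  10: (11,6) 2 'ca'
  11: (6,9) 1 'c'
  12: (9,5) 1 'c'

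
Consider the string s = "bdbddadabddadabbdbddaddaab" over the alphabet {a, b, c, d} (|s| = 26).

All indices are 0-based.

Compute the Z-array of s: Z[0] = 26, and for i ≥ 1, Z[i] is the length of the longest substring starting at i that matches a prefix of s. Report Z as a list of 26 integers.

Z[0]=26
i=1: outside box; Z[1]=0
i=2: outside box; Z[2]=2 extend→box=[2,4)
i=3: min(r-i=1, Z[1]=0)=0; Z[3]=0
i=4: outside box; Z[4]=0
i=5: outside box; Z[5]=0
i=6: outside box; Z[6]=0
i=7: outside box; Z[7]=0
i=8: outside box; Z[8]=2 extend→box=[8,10)
i=9: min(r-i=1, Z[1]=0)=0; Z[9]=0
i=10: outside box; Z[10]=0
i=11: outside box; Z[11]=0
i=12: outside box; Z[12]=0
i=13: outside box; Z[13]=0
i=14: outside box; Z[14]=1 extend→box=[14,15)
i=15: outside box; Z[15]=7 extend→box=[15,22)
i=16: min(r-i=6, Z[1]=0)=0; Z[16]=0
i=17: min(r-i=5, Z[2]=2)=2; Z[17]=2
i=18: min(r-i=4, Z[3]=0)=0; Z[18]=0
i=19: min(r-i=3, Z[4]=0)=0; Z[19]=0
i=20: min(r-i=2, Z[5]=0)=0; Z[20]=0
i=21: min(r-i=1, Z[6]=0)=0; Z[21]=0
i=22: outside box; Z[22]=0
i=23: outside box; Z[23]=0
i=24: outside box; Z[24]=0
i=25: outside box; Z[25]=1 extend→box=[25,26)

[26, 0, 2, 0, 0, 0, 0, 0, 2, 0, 0, 0, 0, 0, 1, 7, 0, 2, 0, 0, 0, 0, 0, 0, 0, 1]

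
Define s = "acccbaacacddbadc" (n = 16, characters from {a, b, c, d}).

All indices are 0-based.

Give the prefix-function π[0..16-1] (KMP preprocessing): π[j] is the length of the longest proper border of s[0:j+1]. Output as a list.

[0, 0, 0, 0, 0, 1, 1, 2, 1, 2, 0, 0, 0, 1, 0, 0]

π[0] = 0
j=1 s[j]='c': π[1]=0 (border '')
j=2 s[j]='c': π[2]=0 (border '')
j=3 s[j]='c': π[3]=0 (border '')
j=4 s[j]='b': π[4]=0 (border '')
j=5 s[j]='a': π[5]=1 (border 'a')
j=6 s[j]='a': k: 1→0; π[6]=1 (border 'a')
j=7 s[j]='c': π[7]=2 (border 'ac')
j=8 s[j]='a': k: 2→0; π[8]=1 (border 'a')
j=9 s[j]='c': π[9]=2 (border 'ac')
j=10 s[j]='d': k: 2→0; π[10]=0 (border '')
j=11 s[j]='d': π[11]=0 (border '')
j=12 s[j]='b': π[12]=0 (border '')
j=13 s[j]='a': π[13]=1 (border 'a')
j=14 s[j]='d': k: 1→0; π[14]=0 (border '')
j=15 s[j]='c': π[15]=0 (border '')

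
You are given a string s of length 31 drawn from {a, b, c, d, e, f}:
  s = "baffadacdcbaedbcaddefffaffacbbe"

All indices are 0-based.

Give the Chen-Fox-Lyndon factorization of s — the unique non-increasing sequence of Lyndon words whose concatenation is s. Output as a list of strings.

emit factor 1: 'b' (i=0, period=1)
emit factor 2: 'aff' (i=1, period=3)
emit factor 3: 'ad' (i=4, period=2)
emit factor 4: 'acdcbaedbcaddefffaff' (i=6, period=20)
emit factor 5: 'acbbe' (i=26, period=5)

["b", "aff", "ad", "acdcbaedbcaddefffaff", "acbbe"]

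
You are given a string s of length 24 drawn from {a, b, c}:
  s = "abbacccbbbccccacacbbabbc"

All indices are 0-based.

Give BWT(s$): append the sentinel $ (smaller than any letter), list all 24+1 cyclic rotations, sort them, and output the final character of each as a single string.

rank  rotation                   last
    0  $abbacccbbbccccacacbbabbc  c
    1  abbacccbbbccccacacbbabbc$  $
    2  abbc$abbacccbbbccccacacbb  b
    3  acacbbabbc$abbacccbbbcccc  c
    4  acbbabbc$abbacccbbbccccac  c
    5  acccbbbccccacacbbabbc$abb  b
    6  babbc$abbacccbbbccccacacb  b
    7  bacccbbbccccacacbbabbc$ab  b
    8  bbabbc$abbacccbbbccccacac  c
    9  bbacccbbbccccacacbbabbc$a  a
   10  bbbccccacacbbabbc$abbaccc  c
   11  bbc$abbacccbbbccccacacbba  a
   12  bbccccacacbbabbc$abbacccb  b
   13  bc$abbacccbbbccccacacbbab  b
   14  bccccacacbbabbc$abbacccbb  b
   15  c$abbacccbbbccccacacbbabb  b
   16  cacacbbabbc$abbacccbbbccc  c
   17  cacbbabbc$abbacccbbbcccca  a
   18  cbbabbc$abbacccbbbccccaca  a
   19  cbbbccccacacbbabbc$abbacc  c
   20  ccacacbbabbc$abbacccbbbcc  c
   21  ccbbbccccacacbbabbc$abbac  c
   22  cccacacbbabbc$abbacccbbbc  c
   23  cccbbbccccacacbbabbc$abba  a
   24  ccccacacbbabbc$abbacccbbb  b

c$bccbbbcacabbbbcaaccccab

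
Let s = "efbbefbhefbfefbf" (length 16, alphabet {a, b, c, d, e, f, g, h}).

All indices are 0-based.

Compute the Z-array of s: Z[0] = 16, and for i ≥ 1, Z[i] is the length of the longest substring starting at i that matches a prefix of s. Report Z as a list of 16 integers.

[16, 0, 0, 0, 3, 0, 0, 0, 3, 0, 0, 0, 3, 0, 0, 0]

Z[0]=16
i=1: outside box; Z[1]=0
i=2: outside box; Z[2]=0
i=3: outside box; Z[3]=0
i=4: outside box; Z[4]=3 scan→box=[4,7)
i=5: min(r-i=2, Z[1]=0)=0; Z[5]=0
i=6: min(r-i=1, Z[2]=0)=0; Z[6]=0
i=7: outside box; Z[7]=0
i=8: outside box; Z[8]=3 scan→box=[8,11)
i=9: min(r-i=2, Z[1]=0)=0; Z[9]=0
i=10: min(r-i=1, Z[2]=0)=0; Z[10]=0
i=11: outside box; Z[11]=0
i=12: outside box; Z[12]=3 scan→box=[12,15)
i=13: min(r-i=2, Z[1]=0)=0; Z[13]=0
i=14: min(r-i=1, Z[2]=0)=0; Z[14]=0
i=15: outside box; Z[15]=0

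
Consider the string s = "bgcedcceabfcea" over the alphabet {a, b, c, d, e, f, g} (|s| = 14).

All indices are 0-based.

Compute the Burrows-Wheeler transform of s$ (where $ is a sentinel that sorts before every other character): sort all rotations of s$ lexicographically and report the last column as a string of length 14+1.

aeea$dfcgecccbb

rank  rotation         last
    0  $bgcedcceabfcea  a
    1  a$bgcedcceabfce  e
    2  abfcea$bgcedcce  e
    3  bfcea$bgcedccea  a
    4  bgcedcceabfcea$  $
    5  cceabfcea$bgced  d
    6  cea$bgcedcceabf  f
    7  ceabfcea$bgcedc  c
    8  cedcceabfcea$bg  g
    9  dcceabfcea$bgce  e
   10  ea$bgcedcceabfc  c
   11  eabfcea$bgcedcc  c
   12  edcceabfcea$bgc  c
   13  fcea$bgcedcceab  b
   14  gcedcceabfcea$b  b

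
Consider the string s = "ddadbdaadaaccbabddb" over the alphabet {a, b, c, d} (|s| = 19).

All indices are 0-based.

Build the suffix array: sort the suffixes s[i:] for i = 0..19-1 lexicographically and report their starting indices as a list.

[9, 6, 14, 10, 7, 2, 18, 13, 4, 15, 12, 11, 8, 5, 1, 17, 3, 0, 16]

rank→(start, suffix):
  0 → (9, 'aaccbabddb')
  1 → (6, 'aadaaccbabddb')
  2 → (14, 'abddb')
  3 → (10, 'accbabddb')
  4 → (7, 'adaaccbabddb')
  5 → (2, 'adbdaadaaccbabddb')
  6 → (18, 'b')
  7 → (13, 'babddb')
  8 → (4, 'bdaadaaccbabddb')
  9 → (15, 'bddb')
  10 → (12, 'cbabddb')
  11 → (11, 'ccbabddb')
  12 → (8, 'daaccbabddb')
  13 → (5, 'daadaaccbabddb')
  14 → (1, 'dadbdaadaaccbabddb')
  15 → (17, 'db')
  16 → (3, 'dbdaadaaccbabddb')
  17 → (0, 'ddadbdaadaaccbabddb')
  18 → (16, 'ddb')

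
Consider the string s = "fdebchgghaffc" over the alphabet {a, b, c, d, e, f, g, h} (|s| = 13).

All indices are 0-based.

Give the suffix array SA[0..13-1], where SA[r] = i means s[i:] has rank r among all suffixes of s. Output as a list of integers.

[9, 3, 12, 4, 1, 2, 11, 0, 10, 6, 7, 8, 5]

rank→(start, suffix):
  0 → (9, 'affc')
  1 → (3, 'bchgghaffc')
  2 → (12, 'c')
  3 → (4, 'chgghaffc')
  4 → (1, 'debchgghaffc')
  5 → (2, 'ebchgghaffc')
  6 → (11, 'fc')
  7 → (0, 'fdebchgghaffc')
  8 → (10, 'ffc')
  9 → (6, 'gghaffc')
  10 → (7, 'ghaffc')
  11 → (8, 'haffc')
  12 → (5, 'hgghaffc')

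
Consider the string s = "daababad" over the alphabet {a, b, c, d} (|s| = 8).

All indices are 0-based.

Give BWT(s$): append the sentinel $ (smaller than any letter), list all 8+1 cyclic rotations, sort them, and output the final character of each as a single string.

ddabbaaa$

rank  rotation   last
    0  $daababad  d
    1  aababad$d  d
    2  ababad$da  a
    3  abad$daab  b
    4  ad$daabab  b
    5  babad$daa  a
    6  bad$daaba  a
    7  d$daababa  a
    8  daababad$  $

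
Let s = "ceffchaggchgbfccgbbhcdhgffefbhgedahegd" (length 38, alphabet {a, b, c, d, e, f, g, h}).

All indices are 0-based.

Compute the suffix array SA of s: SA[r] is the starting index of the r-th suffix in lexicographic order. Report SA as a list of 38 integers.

sorted suffixes:
  #0 SA[0]=6  'aggchgbfccgbbhcdhgffefbhgedahegd'
  #1 SA[1]=33  'ahegd'
  #2 SA[2]=17  'bbhcdhgffefbhgedahegd'
  #3 SA[3]=12  'bfccgbbhcdhgffefbhgedahegd'
  #4 SA[4]=18  'bhcdhgffefbhgedahegd'
  #5 SA[5]=28  'bhgedahegd'
  #6 SA[6]=14  'ccgbbhcdhgffefbhgedahegd'
  #7 SA[7]=20  'cdhgffefbhgedahegd'
  #8 SA[8]=0  'ceffchaggchgbfccgbbhcdhgffefbhgedahegd'
  #9 SA[9]=15  'cgbbhcdhgffefbhgedahegd'
  #10 SA[10]=4  'chaggchgbfccgbbhcdhgffefbhgedahegd'
  #11 SA[11]=9  'chgbfccgbbhcdhgffefbhgedahegd'
  #12 SA[12]=37  'd'
  #13 SA[13]=32  'dahegd'
  #14 SA[14]=21  'dhgffefbhgedahegd'
  #15 SA[15]=31  'edahegd'
  #16 SA[16]=26  'efbhgedahegd'
  #17 SA[17]=1  'effchaggchgbfccgbbhcdhgffefbhgedahegd'
  #18 SA[18]=35  'egd'
  #19 SA[19]=27  'fbhgedahegd'
  #20 SA[20]=13  'fccgbbhcdhgffefbhgedahegd'
  #21 SA[21]=3  'fchaggchgbfccgbbhcdhgffefbhgedahegd'
  #22 SA[22]=25  'fefbhgedahegd'
  #23 SA[23]=2  'ffchaggchgbfccgbbhcdhgffefbhgedahegd'
  #24 SA[24]=24  'ffefbhgedahegd'
  #25 SA[25]=16  'gbbhcdhgffefbhgedahegd'
  #26 SA[26]=11  'gbfccgbbhcdhgffefbhgedahegd'
  #27 SA[27]=8  'gchgbfccgbbhcdhgffefbhgedahegd'
  #28 SA[28]=36  'gd'
  #29 SA[29]=30  'gedahegd'
  #30 SA[30]=23  'gffefbhgedahegd'
  #31 SA[31]=7  'ggchgbfccgbbhcdhgffefbhgedahegd'
  #32 SA[32]=5  'haggchgbfccgbbhcdhgffefbhgedahegd'
  #33 SA[33]=19  'hcdhgffefbhgedahegd'
  #34 SA[34]=34  'hegd'
  #35 SA[35]=10  'hgbfccgbbhcdhgffefbhgedahegd'
  #36 SA[36]=29  'hgedahegd'
  #37 SA[37]=22  'hgffefbhgedahegd'

[6, 33, 17, 12, 18, 28, 14, 20, 0, 15, 4, 9, 37, 32, 21, 31, 26, 1, 35, 27, 13, 3, 25, 2, 24, 16, 11, 8, 36, 30, 23, 7, 5, 19, 34, 10, 29, 22]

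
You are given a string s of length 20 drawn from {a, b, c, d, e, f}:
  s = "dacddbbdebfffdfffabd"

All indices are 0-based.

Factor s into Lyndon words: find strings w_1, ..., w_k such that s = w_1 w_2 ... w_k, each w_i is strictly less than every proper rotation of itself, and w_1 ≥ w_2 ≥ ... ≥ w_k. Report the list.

["d", "acddbbdebfffdfff", "abd"]

emit factor 1: 'd' (i=0, period=1)
emit factor 2: 'acddbbdebfffdfff' (i=1, period=16)
emit factor 3: 'abd' (i=17, period=3)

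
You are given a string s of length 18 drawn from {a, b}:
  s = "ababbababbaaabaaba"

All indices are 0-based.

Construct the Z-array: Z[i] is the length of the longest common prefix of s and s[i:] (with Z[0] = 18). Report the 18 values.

Z[0]=18
i=1: fresh scan; Z[1]=0
i=2: fresh scan; Z[2]=2 extend→box=[2,4)
i=3: min(r-i=1, Z[1]=0)=0; Z[3]=0
i=4: fresh scan; Z[4]=0
i=5: fresh scan; Z[5]=6 extend→box=[5,11)
i=6: min(r-i=5, Z[1]=0)=0; Z[6]=0
i=7: min(r-i=4, Z[2]=2)=2; Z[7]=2
i=8: min(r-i=3, Z[3]=0)=0; Z[8]=0
i=9: min(r-i=2, Z[4]=0)=0; Z[9]=0
i=10: min(r-i=1, Z[5]=6)=1; Z[10]=1
i=11: fresh scan; Z[11]=1 extend→box=[11,12)
i=12: fresh scan; Z[12]=3 extend→box=[12,15)
i=13: min(r-i=2, Z[1]=0)=0; Z[13]=0
i=14: min(r-i=1, Z[2]=2)=1; Z[14]=1
i=15: fresh scan; Z[15]=3 extend→box=[15,18)
i=16: min(r-i=2, Z[1]=0)=0; Z[16]=0
i=17: min(r-i=1, Z[2]=2)=1; Z[17]=1

[18, 0, 2, 0, 0, 6, 0, 2, 0, 0, 1, 1, 3, 0, 1, 3, 0, 1]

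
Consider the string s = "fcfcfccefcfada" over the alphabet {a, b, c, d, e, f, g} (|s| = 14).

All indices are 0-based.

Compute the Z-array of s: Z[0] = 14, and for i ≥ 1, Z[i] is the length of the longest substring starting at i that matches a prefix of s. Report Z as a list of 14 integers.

Z[0]=14
i=1: i≥r, start 0; Z[1]=0
i=2: i≥r, start 0; Z[2]=4 extend→box=[2,6)
i=3: min(r-i=3, Z[1]=0)=0; Z[3]=0
i=4: min(r-i=2, Z[2]=4)=2; Z[4]=2
i=5: min(r-i=1, Z[3]=0)=0; Z[5]=0
i=6: i≥r, start 0; Z[6]=0
i=7: i≥r, start 0; Z[7]=0
i=8: i≥r, start 0; Z[8]=3 extend→box=[8,11)
i=9: min(r-i=2, Z[1]=0)=0; Z[9]=0
i=10: min(r-i=1, Z[2]=4)=1; Z[10]=1
i=11: i≥r, start 0; Z[11]=0
i=12: i≥r, start 0; Z[12]=0
i=13: i≥r, start 0; Z[13]=0

[14, 0, 4, 0, 2, 0, 0, 0, 3, 0, 1, 0, 0, 0]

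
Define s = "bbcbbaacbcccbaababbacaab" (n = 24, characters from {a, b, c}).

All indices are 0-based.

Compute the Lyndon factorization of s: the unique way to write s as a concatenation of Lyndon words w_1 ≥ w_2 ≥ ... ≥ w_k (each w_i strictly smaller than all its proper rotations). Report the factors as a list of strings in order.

emit factor 1: 'bbc' (i=0, period=3)
emit factor 2: 'b' (i=3, period=1)
emit factor 3: 'b' (i=4, period=1)
emit factor 4: 'aacbcccb' (i=5, period=8)
emit factor 5: 'aababbac' (i=13, period=8)
emit factor 6: 'aab' (i=21, period=3)

["bbc", "b", "b", "aacbcccb", "aababbac", "aab"]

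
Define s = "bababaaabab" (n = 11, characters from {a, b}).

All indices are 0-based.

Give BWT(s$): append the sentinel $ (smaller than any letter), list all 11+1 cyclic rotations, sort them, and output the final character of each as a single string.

rank  rotation      last
    0  $bababaaabab  b
    1  aaabab$babab  b
    2  aabab$bababa  a
    3  ab$bababaaab  b
    4  abaaabab$bab  b
    5  abab$bababaa  a
    6  ababaaabab$b  b
    7  b$bababaaaba  a
    8  baaabab$baba  a
    9  bab$bababaaa  a
   10  babaaabab$ba  a
   11  bababaaabab$  $

bbabbabaaaa$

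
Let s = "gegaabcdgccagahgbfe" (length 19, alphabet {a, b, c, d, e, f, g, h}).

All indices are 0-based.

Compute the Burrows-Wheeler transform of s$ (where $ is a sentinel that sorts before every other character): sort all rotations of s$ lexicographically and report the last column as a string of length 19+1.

egacgagcgbcfgbeahd$a

rank  rotation              last
    0  $gegaabcdgccagahgbfe  e
    1  aabcdgccagahgbfe$geg  g
    2  abcdgccagahgbfe$gega  a
    3  agahgbfe$gegaabcdgcc  c
    4  ahgbfe$gegaabcdgccag  g
    5  bcdgccagahgbfe$gegaa  a
    6  bfe$gegaabcdgccagahg  g
    7  cagahgbfe$gegaabcdgc  c
    8  ccagahgbfe$gegaabcdg  g
    9  cdgccagahgbfe$gegaab  b
   10  dgccagahgbfe$gegaabc  c
   11  e$gegaabcdgccagahgbf  f
   12  egaabcdgccagahgbfe$g  g
   13  fe$gegaabcdgccagahgb  b
   14  gaabcdgccagahgbfe$ge  e
   15  gahgbfe$gegaabcdgcca  a
   16  gbfe$gegaabcdgccagah  h
   17  gccagahgbfe$gegaabcd  d
   18  gegaabcdgccagahgbfe$  $
   19  hgbfe$gegaabcdgccaga  a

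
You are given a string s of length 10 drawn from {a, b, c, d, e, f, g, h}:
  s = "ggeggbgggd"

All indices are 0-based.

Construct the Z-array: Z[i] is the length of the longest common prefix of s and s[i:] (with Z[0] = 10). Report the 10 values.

[10, 1, 0, 2, 1, 0, 2, 2, 1, 0]

Z[0]=10
i=1: i≥r, start 0; Z[1]=1 scan→box=[1,2)
i=2: i≥r, start 0; Z[2]=0
i=3: i≥r, start 0; Z[3]=2 scan→box=[3,5)
i=4: min(r-i=1, Z[1]=1)=1; Z[4]=1
i=5: i≥r, start 0; Z[5]=0
i=6: i≥r, start 0; Z[6]=2 scan→box=[6,8)
i=7: min(r-i=1, Z[1]=1)=1; Z[7]=2 scan→box=[7,9)
i=8: min(r-i=1, Z[1]=1)=1; Z[8]=1
i=9: i≥r, start 0; Z[9]=0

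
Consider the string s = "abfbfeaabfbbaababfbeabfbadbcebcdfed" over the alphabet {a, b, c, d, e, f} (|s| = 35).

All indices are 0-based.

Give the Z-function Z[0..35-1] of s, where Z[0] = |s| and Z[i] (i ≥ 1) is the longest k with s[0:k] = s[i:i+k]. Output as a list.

[35, 0, 0, 0, 0, 0, 1, 4, 0, 0, 0, 0, 1, 2, 0, 4, 0, 0, 0, 0, 4, 0, 0, 0, 1, 0, 0, 0, 0, 0, 0, 0, 0, 0, 0]

Z[0]=35
i=1: i≥r, start 0; Z[1]=0
i=2: i≥r, start 0; Z[2]=0
i=3: i≥r, start 0; Z[3]=0
i=4: i≥r, start 0; Z[4]=0
i=5: i≥r, start 0; Z[5]=0
i=6: i≥r, start 0; Z[6]=1 extend→box=[6,7)
i=7: i≥r, start 0; Z[7]=4 extend→box=[7,11)
i=8: min(r-i=3, Z[1]=0)=0; Z[8]=0
i=9: min(r-i=2, Z[2]=0)=0; Z[9]=0
i=10: min(r-i=1, Z[3]=0)=0; Z[10]=0
i=11: i≥r, start 0; Z[11]=0
i=12: i≥r, start 0; Z[12]=1 extend→box=[12,13)
i=13: i≥r, start 0; Z[13]=2 extend→box=[13,15)
i=14: min(r-i=1, Z[1]=0)=0; Z[14]=0
i=15: i≥r, start 0; Z[15]=4 extend→box=[15,19)
i=16: min(r-i=3, Z[1]=0)=0; Z[16]=0
i=17: min(r-i=2, Z[2]=0)=0; Z[17]=0
i=18: min(r-i=1, Z[3]=0)=0; Z[18]=0
i=19: i≥r, start 0; Z[19]=0
i=20: i≥r, start 0; Z[20]=4 extend→box=[20,24)
i=21: min(r-i=3, Z[1]=0)=0; Z[21]=0
i=22: min(r-i=2, Z[2]=0)=0; Z[22]=0
i=23: min(r-i=1, Z[3]=0)=0; Z[23]=0
i=24: i≥r, start 0; Z[24]=1 extend→box=[24,25)
i=25: i≥r, start 0; Z[25]=0
i=26: i≥r, start 0; Z[26]=0
i=27: i≥r, start 0; Z[27]=0
i=28: i≥r, start 0; Z[28]=0
i=29: i≥r, start 0; Z[29]=0
i=30: i≥r, start 0; Z[30]=0
i=31: i≥r, start 0; Z[31]=0
i=32: i≥r, start 0; Z[32]=0
i=33: i≥r, start 0; Z[33]=0
i=34: i≥r, start 0; Z[34]=0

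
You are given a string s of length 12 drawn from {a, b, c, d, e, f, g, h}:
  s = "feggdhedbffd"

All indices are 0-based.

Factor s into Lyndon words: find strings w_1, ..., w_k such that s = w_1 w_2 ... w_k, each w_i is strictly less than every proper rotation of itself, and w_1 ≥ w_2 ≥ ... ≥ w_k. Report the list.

["f", "egg", "dhe", "d", "bffd"]

emit factor 1: 'f' (i=0, period=1)
emit factor 2: 'egg' (i=1, period=3)
emit factor 3: 'dhe' (i=4, period=3)
emit factor 4: 'd' (i=7, period=1)
emit factor 5: 'bffd' (i=8, period=4)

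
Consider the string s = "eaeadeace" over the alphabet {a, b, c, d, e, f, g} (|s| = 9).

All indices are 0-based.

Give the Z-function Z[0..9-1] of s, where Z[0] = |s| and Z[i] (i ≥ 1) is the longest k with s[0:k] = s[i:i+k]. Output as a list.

[9, 0, 2, 0, 0, 2, 0, 0, 1]

Z[0]=9
i=1: fresh scan; Z[1]=0
i=2: fresh scan; Z[2]=2 grow→box=[2,4)
i=3: min(r-i=1, Z[1]=0)=0; Z[3]=0
i=4: fresh scan; Z[4]=0
i=5: fresh scan; Z[5]=2 grow→box=[5,7)
i=6: min(r-i=1, Z[1]=0)=0; Z[6]=0
i=7: fresh scan; Z[7]=0
i=8: fresh scan; Z[8]=1 grow→box=[8,9)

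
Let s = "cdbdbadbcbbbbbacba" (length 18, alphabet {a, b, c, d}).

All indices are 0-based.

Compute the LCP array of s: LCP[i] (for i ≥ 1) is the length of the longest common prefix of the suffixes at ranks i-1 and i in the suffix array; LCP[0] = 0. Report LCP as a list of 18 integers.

sorted suffixes:
  #0 SA[0]=17  'a'
  #1 SA[1]=14  'acba'
  #2 SA[2]=5  'adbcbbbbbacba'
  #3 SA[3]=16  'ba'
  #4 SA[4]=13  'bacba'
  #5 SA[5]=4  'badbcbbbbbacba'
  #6 SA[6]=12  'bbacba'
  #7 SA[7]=11  'bbbacba'
  #8 SA[8]=10  'bbbbacba'
  #9 SA[9]=9  'bbbbbacba'
  #10 SA[10]=7  'bcbbbbbacba'
  #11 SA[11]=2  'bdbadbcbbbbbacba'
  #12 SA[12]=15  'cba'
  #13 SA[13]=8  'cbbbbbacba'
  #14 SA[14]=0  'cdbdbadbcbbbbbacba'
  #15 SA[15]=3  'dbadbcbbbbbacba'
  #16 SA[16]=6  'dbcbbbbbacba'
  #17 SA[17]=1  'dbdbadbcbbbbbacba'

SA = [17, 14, 5, 16, 13, 4, 12, 11, 10, 9, 7, 2, 15, 8, 0, 3, 6, 1]
i: (SA[i-1],SA[i]) lcp shared
  1: (17,14) 1 'a'
  2: (14,5) 1 'a'
  3: (5,16) 0 ''
  4: (16,13) 2 'ba'
  5: (13,4) 2 'ba'
  6: (4,12) 1 'b'
  7: (12,11) 2 'bb'
  8: (11,10) 3 'bbb'
  9: (10,9) 4 'bbbb'
  10: (9,7) 1 'b'
  11: (7,2) 1 'b'
  12: (2,15) 0 ''
  13: (15,8) 2 'cb'
  14: (8,0) 1 'c'
  15: (0,3) 0 ''
  16: (3,6) 2 'db'
  17: (6,1) 2 'db'

[0, 1, 1, 0, 2, 2, 1, 2, 3, 4, 1, 1, 0, 2, 1, 0, 2, 2]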